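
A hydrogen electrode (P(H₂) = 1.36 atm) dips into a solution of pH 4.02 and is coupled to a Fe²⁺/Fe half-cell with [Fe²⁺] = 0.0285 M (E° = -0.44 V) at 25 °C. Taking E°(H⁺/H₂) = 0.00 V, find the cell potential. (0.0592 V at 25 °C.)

0.24 V

The hydrogen couple is the cathode, so E°_cell = 0.44 V; n = 2.
[H⁺] = 10^(−4.02) = 9.5 × 10^-5 M, and Q = [Fe²⁺]·P(H₂) / [H⁺]^2 = 4.25 × 10^6.
E = E° − (0.0592/2) log Q = 0.44 − (0.0592/2)(6.628) = 0.244 V.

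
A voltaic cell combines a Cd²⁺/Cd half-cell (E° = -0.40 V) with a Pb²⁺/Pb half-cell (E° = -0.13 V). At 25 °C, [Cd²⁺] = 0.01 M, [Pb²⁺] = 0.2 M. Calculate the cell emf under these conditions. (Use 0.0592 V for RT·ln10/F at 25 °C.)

0.309 V

The Pb²⁺/Pb couple has the higher reduction potential and acts as the cathode, so E°_cell = -0.13 − (-0.40) = 0.27 V.
Balancing electrons gives n = 2; the reaction quotient is Q = [Cd²⁺]/[Pb²⁺] = 0.0500.
At 25 °C, E = E° − (0.0592/n) log Q = 0.27 − (0.0592/2)(-1.301) = 0.270 + 0.039 = 0.309 V.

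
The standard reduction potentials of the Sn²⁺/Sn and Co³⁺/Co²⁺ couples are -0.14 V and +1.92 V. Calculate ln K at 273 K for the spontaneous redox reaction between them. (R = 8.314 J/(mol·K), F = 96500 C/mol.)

ln K = 175.2

E°_cell = +1.92 − (-0.14) = 2.06 V, with n = 2 electrons transferred.
At equilibrium E = 0, so the Nernst equation gives ln K = nFE°/RT = (2)(96500)(2.06)/((8.314)(273)) = 175.17.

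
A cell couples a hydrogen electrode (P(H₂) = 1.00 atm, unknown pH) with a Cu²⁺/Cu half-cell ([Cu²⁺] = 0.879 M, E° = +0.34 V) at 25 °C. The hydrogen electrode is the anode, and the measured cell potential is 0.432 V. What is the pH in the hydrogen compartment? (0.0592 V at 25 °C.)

pH = 1.58

E°_cell = 0.34 V and n = 2.
log Q = n(E° − E)/0.0592 = 2×(0.34 − 0.432)/0.0592 = -3.108.
With Q = [H⁺]^2 / ([Cu²⁺]·P(H₂)), solving for [H⁺] gives log[H⁺] = -1.582, so pH = 1.58.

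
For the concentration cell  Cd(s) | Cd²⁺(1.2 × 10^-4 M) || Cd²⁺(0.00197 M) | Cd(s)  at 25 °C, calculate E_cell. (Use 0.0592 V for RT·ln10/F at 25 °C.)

0.036 V

Both half-cells are Cd²⁺/Cd, so E°_cell = 0. The concentrated side is the cathode; the cell reaction moves Cd²⁺ from high to low concentration with n = 2.
Q = [Cd²⁺]_dilute/[Cd²⁺]_conc = 1.2 × 10^-4/0.00197 = 0.0609.
E = 0 − (0.0592/2) log Q = −(0.0592/2)(-1.215) = 0.0360 V.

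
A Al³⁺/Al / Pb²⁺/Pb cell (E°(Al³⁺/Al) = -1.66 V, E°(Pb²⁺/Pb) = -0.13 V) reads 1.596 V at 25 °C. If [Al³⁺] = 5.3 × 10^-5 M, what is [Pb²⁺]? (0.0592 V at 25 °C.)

0.24 M

From the Nernst equation, log Q = n(E° − E)/0.0592 = 6(1.53 − 1.596)/0.0592 = -6.689, so Q = 2.05 × 10^-7.
With Q = [Al³⁺]^2/[Pb²⁺]^3 and the known concentrations, [Pb²⁺]^3 in the denominator gives [Pb²⁺] = 0.24 M.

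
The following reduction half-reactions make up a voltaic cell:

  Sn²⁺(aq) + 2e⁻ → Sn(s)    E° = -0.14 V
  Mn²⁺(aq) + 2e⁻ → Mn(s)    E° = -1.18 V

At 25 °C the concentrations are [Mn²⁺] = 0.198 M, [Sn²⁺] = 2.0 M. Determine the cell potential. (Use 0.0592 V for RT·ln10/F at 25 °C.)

1.07 V

The Sn²⁺/Sn couple has the higher reduction potential and acts as the cathode, so E°_cell = -0.14 − (-1.18) = 1.04 V.
Balancing electrons gives n = 2; the reaction quotient is Q = [Mn²⁺]/[Sn²⁺] = 0.0990.
At 25 °C, E = E° − (0.0592/n) log Q = 1.04 − (0.0592/2)(-1.004) = 1.040 + 0.030 = 1.070 V.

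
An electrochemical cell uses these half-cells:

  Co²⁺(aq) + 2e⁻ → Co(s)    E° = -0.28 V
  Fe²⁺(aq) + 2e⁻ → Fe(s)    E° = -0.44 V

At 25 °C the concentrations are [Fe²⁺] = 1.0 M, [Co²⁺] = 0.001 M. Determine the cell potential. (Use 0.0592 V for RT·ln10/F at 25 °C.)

The Co²⁺/Co couple has the higher reduction potential and acts as the cathode, so E°_cell = -0.28 − (-0.44) = 0.16 V.
Balancing electrons gives n = 2; the reaction quotient is Q = [Fe²⁺]/[Co²⁺] = 1000.
At 25 °C, E = E° − (0.0592/n) log Q = 0.16 − (0.0592/2)(3.000) = 0.160 − 0.089 = 0.071 V.

0.071 V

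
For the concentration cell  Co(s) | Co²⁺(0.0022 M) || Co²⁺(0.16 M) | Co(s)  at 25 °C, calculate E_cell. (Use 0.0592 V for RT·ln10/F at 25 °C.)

0.055 V

Both half-cells are Co²⁺/Co, so E°_cell = 0. The concentrated side is the cathode; the cell reaction moves Co²⁺ from high to low concentration with n = 2.
Q = [Co²⁺]_dilute/[Co²⁺]_conc = 0.0022/0.16 = 0.0138.
E = 0 − (0.0592/2) log Q = −(0.0592/2)(-1.862) = 0.0551 V.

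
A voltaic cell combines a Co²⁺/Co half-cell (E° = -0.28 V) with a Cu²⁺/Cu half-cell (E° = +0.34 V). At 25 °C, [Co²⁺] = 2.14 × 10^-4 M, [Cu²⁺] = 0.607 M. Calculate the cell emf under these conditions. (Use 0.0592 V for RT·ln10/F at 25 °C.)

0.722 V

The Cu²⁺/Cu couple has the higher reduction potential and acts as the cathode, so E°_cell = +0.34 − (-0.28) = 0.62 V.
Balancing electrons gives n = 2; the reaction quotient is Q = [Co²⁺]/[Cu²⁺] = 3.53 × 10^-4.
At 25 °C, E = E° − (0.0592/n) log Q = 0.62 − (0.0592/2)(-3.453) = 0.620 + 0.102 = 0.722 V.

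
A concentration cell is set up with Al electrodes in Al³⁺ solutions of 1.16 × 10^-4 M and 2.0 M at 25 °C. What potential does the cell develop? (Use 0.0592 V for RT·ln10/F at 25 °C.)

0.084 V

Both half-cells are Al³⁺/Al, so E°_cell = 0. The concentrated side is the cathode; the cell reaction moves Al³⁺ from high to low concentration with n = 3.
Q = [Al³⁺]_dilute/[Al³⁺]_conc = 1.16 × 10^-4/2.0 = 5.8 × 10^-5.
E = 0 − (0.0592/3) log Q = −(0.0592/3)(-4.237) = 0.0836 V.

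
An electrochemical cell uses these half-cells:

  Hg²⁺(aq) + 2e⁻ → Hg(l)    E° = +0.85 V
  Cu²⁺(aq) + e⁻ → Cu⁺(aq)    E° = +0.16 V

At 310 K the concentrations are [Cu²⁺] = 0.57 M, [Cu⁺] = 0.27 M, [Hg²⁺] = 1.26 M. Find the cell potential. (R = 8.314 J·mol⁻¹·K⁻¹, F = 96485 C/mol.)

The Hg²⁺/Hg couple has the higher reduction potential and acts as the cathode, so E°_cell = +0.85 − (+0.16) = 0.69 V.
Balancing electrons gives n = 2; the reaction quotient is Q = [Cu²⁺]^2/([Cu⁺]^2·[Hg²⁺]) = 3.54.
E = E° − (RT/nF) ln Q = 0.69 − (8.314×310)/(2×96485) × (1.263) = 0.690 − 0.017 = 0.673 V.

0.673 V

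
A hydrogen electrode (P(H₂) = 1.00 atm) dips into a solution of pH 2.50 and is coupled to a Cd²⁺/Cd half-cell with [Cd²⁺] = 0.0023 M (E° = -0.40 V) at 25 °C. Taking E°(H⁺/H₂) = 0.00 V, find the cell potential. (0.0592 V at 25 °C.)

0.33 V

The hydrogen couple is the cathode, so E°_cell = 0.40 V; n = 2.
[H⁺] = 10^(−2.50) = 0.0032 M, and Q = [Cd²⁺]·P(H₂) / [H⁺]^2 = 230.
E = E° − (0.0592/2) log Q = 0.40 − (0.0592/2)(2.362) = 0.330 V.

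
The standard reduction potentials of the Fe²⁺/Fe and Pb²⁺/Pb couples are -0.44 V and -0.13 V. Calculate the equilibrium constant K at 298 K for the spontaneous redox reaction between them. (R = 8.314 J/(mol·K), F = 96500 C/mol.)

E°_cell = -0.13 − (-0.44) = 0.31 V, with n = 2 electrons transferred.
At equilibrium E = 0, so the Nernst equation gives ln K = nFE°/RT = (2)(96500)(0.31)/((8.314)(298)) = 24.15.
K = e^24.15 = 3.1 × 10^10.

3.1 × 10^10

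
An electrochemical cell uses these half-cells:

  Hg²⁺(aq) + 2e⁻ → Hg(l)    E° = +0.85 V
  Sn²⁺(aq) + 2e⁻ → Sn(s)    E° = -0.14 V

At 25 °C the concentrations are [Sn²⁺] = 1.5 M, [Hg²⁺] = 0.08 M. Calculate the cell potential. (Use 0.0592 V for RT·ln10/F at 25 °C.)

The Hg²⁺/Hg couple has the higher reduction potential and acts as the cathode, so E°_cell = +0.85 − (-0.14) = 0.99 V.
Balancing electrons gives n = 2; the reaction quotient is Q = [Sn²⁺]/[Hg²⁺] = 18.8.
At 25 °C, E = E° − (0.0592/n) log Q = 0.99 − (0.0592/2)(1.273) = 0.990 − 0.038 = 0.952 V.

0.952 V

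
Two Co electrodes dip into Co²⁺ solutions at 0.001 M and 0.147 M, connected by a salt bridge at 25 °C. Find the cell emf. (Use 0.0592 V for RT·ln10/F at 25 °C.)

Both half-cells are Co²⁺/Co, so E°_cell = 0. The concentrated side is the cathode; the cell reaction moves Co²⁺ from high to low concentration with n = 2.
Q = [Co²⁺]_dilute/[Co²⁺]_conc = 0.001/0.147 = 0.00680.
E = 0 − (0.0592/2) log Q = −(0.0592/2)(-2.167) = 0.0641 V.

0.064 V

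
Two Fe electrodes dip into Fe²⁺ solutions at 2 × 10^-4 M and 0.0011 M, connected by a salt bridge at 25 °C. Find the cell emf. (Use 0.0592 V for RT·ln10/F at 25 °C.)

0.022 V

Both half-cells are Fe²⁺/Fe, so E°_cell = 0. The concentrated side is the cathode; the cell reaction moves Fe²⁺ from high to low concentration with n = 2.
Q = [Fe²⁺]_dilute/[Fe²⁺]_conc = 2 × 10^-4/0.0011 = 0.182.
E = 0 − (0.0592/2) log Q = −(0.0592/2)(-0.740) = 0.0219 V.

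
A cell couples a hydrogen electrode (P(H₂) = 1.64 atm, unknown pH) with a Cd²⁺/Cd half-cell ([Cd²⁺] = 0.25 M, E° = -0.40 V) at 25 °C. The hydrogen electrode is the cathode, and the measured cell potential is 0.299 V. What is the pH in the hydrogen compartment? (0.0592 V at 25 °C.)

pH = 1.90

E°_cell = 0.40 V and n = 2.
log Q = n(E° − E)/0.0592 = 2×(0.40 − 0.299)/0.0592 = 3.412.
With Q = [Cd²⁺]·P(H₂) / [H⁺]^2, solving for [H⁺] gives log[H⁺] = -1.900, so pH = 1.90.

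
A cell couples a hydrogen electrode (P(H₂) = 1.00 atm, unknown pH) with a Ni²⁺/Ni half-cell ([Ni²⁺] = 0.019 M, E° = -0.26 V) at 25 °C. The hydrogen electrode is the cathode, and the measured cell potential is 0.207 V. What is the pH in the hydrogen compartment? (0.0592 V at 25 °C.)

pH = 1.76

E°_cell = 0.26 V and n = 2.
log Q = n(E° − E)/0.0592 = 2×(0.26 − 0.207)/0.0592 = 1.791.
With Q = [Ni²⁺]·P(H₂) / [H⁺]^2, solving for [H⁺] gives log[H⁺] = -1.756, so pH = 1.76.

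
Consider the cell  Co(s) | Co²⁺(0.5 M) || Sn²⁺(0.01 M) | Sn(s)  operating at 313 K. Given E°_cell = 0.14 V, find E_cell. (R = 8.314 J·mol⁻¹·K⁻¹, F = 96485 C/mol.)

0.087 V

Balancing electrons gives n = 2; the reaction quotient is Q = [Co²⁺]/[Sn²⁺] = 50.0.
E = E° − (RT/nF) ln Q = 0.14 − (8.314×313)/(2×96485) × (3.912) = 0.140 − 0.053 = 0.087 V.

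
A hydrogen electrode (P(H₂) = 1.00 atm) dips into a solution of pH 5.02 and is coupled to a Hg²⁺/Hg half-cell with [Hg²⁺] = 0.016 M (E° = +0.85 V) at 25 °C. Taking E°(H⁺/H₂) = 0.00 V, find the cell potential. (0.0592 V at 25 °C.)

1.09 V

The Hg²⁺/Hg couple is the cathode, so E°_cell = 0.85 V; n = 2.
[H⁺] = 10^(−5.02) = 9.5 × 10^-6 M, and Q = [H⁺]^2 / ([Hg²⁺]·P(H₂)) = 5.7 × 10^-9.
E = E° − (0.0592/2) log Q = 0.85 − (0.0592/2)(-8.244) = 1.094 V.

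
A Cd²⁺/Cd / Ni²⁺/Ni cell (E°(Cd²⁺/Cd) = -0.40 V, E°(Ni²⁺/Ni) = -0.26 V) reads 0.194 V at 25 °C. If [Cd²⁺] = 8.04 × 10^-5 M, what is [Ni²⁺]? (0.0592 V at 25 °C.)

0.0054 M

From the Nernst equation, log Q = n(E° − E)/0.0592 = 2(0.14 − 0.194)/0.0592 = -1.824, so Q = 0.0150.
With Q = [Cd²⁺]/[Ni²⁺] and the known concentrations, [Ni²⁺] in the denominator gives [Ni²⁺] = 0.0054 M.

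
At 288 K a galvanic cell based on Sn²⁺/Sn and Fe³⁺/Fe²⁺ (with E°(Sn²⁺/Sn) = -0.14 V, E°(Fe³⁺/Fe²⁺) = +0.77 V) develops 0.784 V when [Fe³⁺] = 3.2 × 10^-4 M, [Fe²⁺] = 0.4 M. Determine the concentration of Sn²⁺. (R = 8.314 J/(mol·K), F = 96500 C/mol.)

0.016 M

From the Nernst equation, ln Q = nF(E° − E)/RT = 2×96500×(0.91 − 0.784)/(8.314×288) = 10.156, so Q = 2.57 × 10^4.
With Q = [Sn²⁺]·[Fe²⁺]^2/[Fe³⁺]^2 and the known concentrations, [Sn²⁺] in the numerator gives [Sn²⁺] = 0.016 M.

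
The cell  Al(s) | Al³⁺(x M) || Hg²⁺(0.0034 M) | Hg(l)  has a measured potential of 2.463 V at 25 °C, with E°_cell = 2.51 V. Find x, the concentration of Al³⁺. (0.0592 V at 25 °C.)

From the Nernst equation, log Q = n(E° − E)/0.0592 = 6(2.51 − 2.463)/0.0592 = 4.764, so Q = 5.8 × 10^4.
With Q = [Al³⁺]^2/[Hg²⁺]^3 and the known concentrations, [Al³⁺]^2 in the numerator gives [Al³⁺] = 0.048 M.

0.048 M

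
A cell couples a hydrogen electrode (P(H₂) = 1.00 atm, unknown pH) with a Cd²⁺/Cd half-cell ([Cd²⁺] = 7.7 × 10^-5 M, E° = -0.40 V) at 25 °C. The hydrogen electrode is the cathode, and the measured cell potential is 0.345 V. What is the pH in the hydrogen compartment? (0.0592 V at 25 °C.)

E°_cell = 0.40 V and n = 2.
log Q = n(E° − E)/0.0592 = 2×(0.40 − 0.345)/0.0592 = 1.858.
With Q = [Cd²⁺]·P(H₂) / [H⁺]^2, solving for [H⁺] gives log[H⁺] = -2.986, so pH = 2.99.

pH = 2.99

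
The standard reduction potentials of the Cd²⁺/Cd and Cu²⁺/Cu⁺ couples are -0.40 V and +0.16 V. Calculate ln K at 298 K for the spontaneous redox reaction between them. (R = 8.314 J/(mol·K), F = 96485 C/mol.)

E°_cell = +0.16 − (-0.40) = 0.56 V, with n = 2 electrons transferred.
At equilibrium E = 0, so the Nernst equation gives ln K = nFE°/RT = (2)(96485)(0.56)/((8.314)(298)) = 43.62.

ln K = 43.6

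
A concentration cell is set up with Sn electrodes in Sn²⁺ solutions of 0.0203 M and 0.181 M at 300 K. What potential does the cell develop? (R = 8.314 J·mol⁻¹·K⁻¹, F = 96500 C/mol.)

Both half-cells are Sn²⁺/Sn, so E°_cell = 0. The concentrated side is the cathode; the cell reaction moves Sn²⁺ from high to low concentration with n = 2.
Q = [Sn²⁺]_dilute/[Sn²⁺]_conc = 0.0203/0.181 = 0.112.
E = 0 − (RT/nF) ln Q = −((8.314×300)/(2×96500))(-2.188) = 0.0283 V.

0.028 V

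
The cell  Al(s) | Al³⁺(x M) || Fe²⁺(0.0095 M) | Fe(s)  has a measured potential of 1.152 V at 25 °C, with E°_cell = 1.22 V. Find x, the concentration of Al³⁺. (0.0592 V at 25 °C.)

2.6 M

From the Nernst equation, log Q = n(E° − E)/0.0592 = 6(1.22 − 1.152)/0.0592 = 6.892, so Q = 7.8 × 10^6.
With Q = [Al³⁺]^2/[Fe²⁺]^3 and the known concentrations, [Al³⁺]^2 in the numerator gives [Al³⁺] = 2.6 M.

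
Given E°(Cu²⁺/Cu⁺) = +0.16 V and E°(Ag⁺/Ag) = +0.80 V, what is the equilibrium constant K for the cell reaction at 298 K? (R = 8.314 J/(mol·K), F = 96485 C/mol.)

E°_cell = +0.80 − (+0.16) = 0.64 V, with n = 1 electron transferred.
At equilibrium E = 0, so the Nernst equation gives ln K = nFE°/RT = (1)(96485)(0.64)/((8.314)(298)) = 24.92.
K = e^24.92 = 6.7 × 10^10.

6.7 × 10^10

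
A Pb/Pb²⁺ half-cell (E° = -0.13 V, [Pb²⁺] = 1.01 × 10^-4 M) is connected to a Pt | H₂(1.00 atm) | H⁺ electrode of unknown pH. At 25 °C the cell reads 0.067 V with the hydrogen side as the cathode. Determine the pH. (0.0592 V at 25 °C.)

E°_cell = 0.13 V and n = 2.
log Q = n(E° − E)/0.0592 = 2×(0.13 − 0.067)/0.0592 = 2.128.
With Q = [Pb²⁺]·P(H₂) / [H⁺]^2, solving for [H⁺] gives log[H⁺] = -3.062, so pH = 3.06.

pH = 3.06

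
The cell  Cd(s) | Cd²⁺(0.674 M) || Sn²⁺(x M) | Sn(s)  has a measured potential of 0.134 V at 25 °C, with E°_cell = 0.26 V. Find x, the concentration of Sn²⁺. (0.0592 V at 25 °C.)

From the Nernst equation, log Q = n(E° − E)/0.0592 = 2(0.26 − 0.134)/0.0592 = 4.257, so Q = 1.81 × 10^4.
With Q = [Cd²⁺]/[Sn²⁺] and the known concentrations, [Sn²⁺] in the denominator gives [Sn²⁺] = 3.7 × 10^-5 M.

3.7 × 10^-5 M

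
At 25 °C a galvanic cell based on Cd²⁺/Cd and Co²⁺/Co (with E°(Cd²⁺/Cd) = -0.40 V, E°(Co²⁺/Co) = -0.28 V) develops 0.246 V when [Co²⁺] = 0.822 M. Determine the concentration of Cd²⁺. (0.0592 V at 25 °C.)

From the Nernst equation, log Q = n(E° − E)/0.0592 = 2(0.12 − 0.246)/0.0592 = -4.257, so Q = 5.54 × 10^-5.
With Q = [Cd²⁺]/[Co²⁺] and the known concentrations, [Cd²⁺] in the numerator gives [Cd²⁺] = 4.6 × 10^-5 M.

4.6 × 10^-5 M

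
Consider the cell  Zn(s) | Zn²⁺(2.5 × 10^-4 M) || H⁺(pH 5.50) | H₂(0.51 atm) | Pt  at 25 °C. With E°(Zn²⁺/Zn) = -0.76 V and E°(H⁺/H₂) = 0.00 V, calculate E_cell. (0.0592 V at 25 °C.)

0.55 V

The hydrogen couple is the cathode, so E°_cell = 0.76 V; n = 2.
[H⁺] = 10^(−5.50) = 3.2 × 10^-6 M, and Q = [Zn²⁺]·P(H₂) / [H⁺]^2 = 1.28 × 10^7.
E = E° − (0.0592/2) log Q = 0.76 − (0.0592/2)(7.106) = 0.550 V.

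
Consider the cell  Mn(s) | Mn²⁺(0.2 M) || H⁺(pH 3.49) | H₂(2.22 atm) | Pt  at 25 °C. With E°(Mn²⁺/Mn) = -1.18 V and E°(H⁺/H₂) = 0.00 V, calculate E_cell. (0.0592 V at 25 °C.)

The hydrogen couple is the cathode, so E°_cell = 1.18 V; n = 2.
[H⁺] = 10^(−3.49) = 3.2 × 10^-4 M, and Q = [Mn²⁺]·P(H₂) / [H⁺]^2 = 4.24 × 10^6.
E = E° − (0.0592/2) log Q = 1.18 − (0.0592/2)(6.627) = 0.984 V.

0.98 V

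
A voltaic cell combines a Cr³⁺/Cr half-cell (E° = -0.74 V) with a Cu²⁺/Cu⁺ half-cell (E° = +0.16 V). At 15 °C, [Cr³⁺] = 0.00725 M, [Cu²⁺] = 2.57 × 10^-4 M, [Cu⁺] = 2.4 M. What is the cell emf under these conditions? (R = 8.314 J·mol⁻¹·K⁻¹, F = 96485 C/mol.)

The Cu²⁺/Cu⁺ couple has the higher reduction potential and acts as the cathode, so E°_cell = +0.16 − (-0.74) = 0.90 V.
Balancing electrons gives n = 3; the reaction quotient is Q = [Cr³⁺]·[Cu⁺]^3/[Cu²⁺]^3 = 5.9 × 10^9.
E = E° − (RT/nF) ln Q = 0.90 − (8.314×288)/(3×96485) × (22.499) = 0.900 − 0.186 = 0.714 V.

0.714 V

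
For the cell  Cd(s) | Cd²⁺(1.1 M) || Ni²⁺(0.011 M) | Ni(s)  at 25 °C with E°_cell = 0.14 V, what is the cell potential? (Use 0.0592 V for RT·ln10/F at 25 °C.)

Balancing electrons gives n = 2; the reaction quotient is Q = [Cd²⁺]/[Ni²⁺] = 100.
At 25 °C, E = E° − (0.0592/n) log Q = 0.14 − (0.0592/2)(2.000) = 0.140 − 0.059 = 0.081 V.

0.081 V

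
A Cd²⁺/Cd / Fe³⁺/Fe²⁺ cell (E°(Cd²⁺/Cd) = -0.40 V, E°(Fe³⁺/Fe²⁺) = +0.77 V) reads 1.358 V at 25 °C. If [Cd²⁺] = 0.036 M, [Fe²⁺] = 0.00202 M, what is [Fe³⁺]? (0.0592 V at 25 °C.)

From the Nernst equation, log Q = n(E° − E)/0.0592 = 2(1.17 − 1.358)/0.0592 = -6.351, so Q = 4.45 × 10^-7.
With Q = [Cd²⁺]·[Fe²⁺]^2/[Fe³⁺]^2 and the known concentrations, [Fe³⁺]^2 in the denominator gives [Fe³⁺] = 0.57 M.

0.57 M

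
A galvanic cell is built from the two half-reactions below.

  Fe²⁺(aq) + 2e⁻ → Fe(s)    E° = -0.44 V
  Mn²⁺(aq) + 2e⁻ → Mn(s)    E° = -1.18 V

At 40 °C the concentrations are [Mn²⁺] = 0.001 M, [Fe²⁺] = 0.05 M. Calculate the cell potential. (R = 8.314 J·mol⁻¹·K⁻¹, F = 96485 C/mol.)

0.793 V

The Fe²⁺/Fe couple has the higher reduction potential and acts as the cathode, so E°_cell = -0.44 − (-1.18) = 0.74 V.
Balancing electrons gives n = 2; the reaction quotient is Q = [Mn²⁺]/[Fe²⁺] = 0.0200.
E = E° − (RT/nF) ln Q = 0.74 − (8.314×313)/(2×96485) × (-3.912) = 0.740 + 0.053 = 0.793 V.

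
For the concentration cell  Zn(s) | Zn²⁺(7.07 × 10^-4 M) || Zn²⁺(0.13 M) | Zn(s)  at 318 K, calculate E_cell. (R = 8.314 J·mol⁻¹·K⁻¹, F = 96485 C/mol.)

0.071 V

Both half-cells are Zn²⁺/Zn, so E°_cell = 0. The concentrated side is the cathode; the cell reaction moves Zn²⁺ from high to low concentration with n = 2.
Q = [Zn²⁺]_dilute/[Zn²⁺]_conc = 7.07 × 10^-4/0.13 = 0.00544.
E = 0 − (RT/nF) ln Q = −((8.314×318)/(2×96485))(-5.214) = 0.0714 V.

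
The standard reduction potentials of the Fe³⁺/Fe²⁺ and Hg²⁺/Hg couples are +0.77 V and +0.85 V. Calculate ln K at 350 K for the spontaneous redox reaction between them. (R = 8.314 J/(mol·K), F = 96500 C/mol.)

E°_cell = +0.85 − (+0.77) = 0.08 V, with n = 2 electrons transferred.
At equilibrium E = 0, so the Nernst equation gives ln K = nFE°/RT = (2)(96500)(0.08)/((8.314)(350)) = 5.31.

ln K = 5.3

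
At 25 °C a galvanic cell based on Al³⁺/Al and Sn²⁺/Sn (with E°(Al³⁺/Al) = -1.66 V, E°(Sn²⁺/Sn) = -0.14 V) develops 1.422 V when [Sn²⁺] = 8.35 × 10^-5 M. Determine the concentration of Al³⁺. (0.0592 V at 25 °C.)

0.071 M

From the Nernst equation, log Q = n(E° − E)/0.0592 = 6(1.52 − 1.422)/0.0592 = 9.932, so Q = 8.56 × 10^9.
With Q = [Al³⁺]^2/[Sn²⁺]^3 and the known concentrations, [Al³⁺]^2 in the numerator gives [Al³⁺] = 0.071 M.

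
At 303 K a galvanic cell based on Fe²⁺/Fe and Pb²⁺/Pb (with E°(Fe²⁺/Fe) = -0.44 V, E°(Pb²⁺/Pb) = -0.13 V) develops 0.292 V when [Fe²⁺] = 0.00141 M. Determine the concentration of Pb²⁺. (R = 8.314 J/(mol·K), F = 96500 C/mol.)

From the Nernst equation, ln Q = nF(E° − E)/RT = 2×96500×(0.31 − 0.292)/(8.314×303) = 1.379, so Q = 3.97.
With Q = [Fe²⁺]/[Pb²⁺] and the known concentrations, [Pb²⁺] in the denominator gives [Pb²⁺] = 3.6 × 10^-4 M.

3.6 × 10^-4 M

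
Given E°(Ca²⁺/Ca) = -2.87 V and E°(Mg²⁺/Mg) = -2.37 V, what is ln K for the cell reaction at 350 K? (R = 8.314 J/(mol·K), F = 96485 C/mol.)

E°_cell = -2.37 − (-2.87) = 0.50 V, with n = 2 electrons transferred.
At equilibrium E = 0, so the Nernst equation gives ln K = nFE°/RT = (2)(96485)(0.50)/((8.314)(350)) = 33.16.

ln K = 33.2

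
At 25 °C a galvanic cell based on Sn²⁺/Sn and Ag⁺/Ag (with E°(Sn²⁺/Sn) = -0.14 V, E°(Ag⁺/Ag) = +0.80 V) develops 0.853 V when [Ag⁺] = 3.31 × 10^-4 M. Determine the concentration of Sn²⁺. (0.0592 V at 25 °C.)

From the Nernst equation, log Q = n(E° − E)/0.0592 = 2(0.94 − 0.853)/0.0592 = 2.939, so Q = 869.
With Q = [Sn²⁺]/[Ag⁺]^2 and the known concentrations, [Sn²⁺] in the numerator gives [Sn²⁺] = 9.5 × 10^-5 M.

9.5 × 10^-5 M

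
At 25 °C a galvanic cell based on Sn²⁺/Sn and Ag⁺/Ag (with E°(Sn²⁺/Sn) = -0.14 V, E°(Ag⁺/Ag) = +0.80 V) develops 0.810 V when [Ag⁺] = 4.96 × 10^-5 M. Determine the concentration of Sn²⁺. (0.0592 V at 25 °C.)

From the Nernst equation, log Q = n(E° − E)/0.0592 = 2(0.94 − 0.810)/0.0592 = 4.392, so Q = 2.47 × 10^4.
With Q = [Sn²⁺]/[Ag⁺]^2 and the known concentrations, [Sn²⁺] in the numerator gives [Sn²⁺] = 6.1 × 10^-5 M.

6.1 × 10^-5 M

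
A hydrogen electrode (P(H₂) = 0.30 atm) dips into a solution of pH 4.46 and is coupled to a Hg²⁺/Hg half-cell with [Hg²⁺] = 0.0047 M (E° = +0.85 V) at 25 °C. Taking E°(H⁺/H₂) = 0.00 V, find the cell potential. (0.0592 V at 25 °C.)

1.03 V

The Hg²⁺/Hg couple is the cathode, so E°_cell = 0.85 V; n = 2.
[H⁺] = 10^(−4.46) = 3.5 × 10^-5 M, and Q = [H⁺]^2 / ([Hg²⁺]·P(H₂)) = 8.53 × 10^-7.
E = E° − (0.0592/2) log Q = 0.85 − (0.0592/2)(-6.069) = 1.030 V.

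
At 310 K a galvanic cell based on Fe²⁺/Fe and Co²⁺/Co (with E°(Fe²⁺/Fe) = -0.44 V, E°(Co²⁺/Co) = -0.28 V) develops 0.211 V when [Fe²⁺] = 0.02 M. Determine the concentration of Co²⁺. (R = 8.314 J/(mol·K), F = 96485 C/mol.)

From the Nernst equation, ln Q = nF(E° − E)/RT = 2×96485×(0.16 − 0.211)/(8.314×310) = -3.818, so Q = 0.0220.
With Q = [Fe²⁺]/[Co²⁺] and the known concentrations, [Co²⁺] in the denominator gives [Co²⁺] = 0.91 M.

0.91 M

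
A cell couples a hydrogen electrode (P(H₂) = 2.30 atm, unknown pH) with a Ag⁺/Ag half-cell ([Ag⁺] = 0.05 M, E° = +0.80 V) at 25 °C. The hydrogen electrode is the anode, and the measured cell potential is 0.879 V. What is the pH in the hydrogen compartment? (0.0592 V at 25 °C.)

E°_cell = 0.80 V and n = 2.
log Q = n(E° − E)/0.0592 = 2×(0.80 − 0.879)/0.0592 = -2.669.
With Q = [H⁺]^2 / ([Ag⁺]^2·P(H₂)), solving for [H⁺] gives log[H⁺] = -2.455, so pH = 2.45.

pH = 2.45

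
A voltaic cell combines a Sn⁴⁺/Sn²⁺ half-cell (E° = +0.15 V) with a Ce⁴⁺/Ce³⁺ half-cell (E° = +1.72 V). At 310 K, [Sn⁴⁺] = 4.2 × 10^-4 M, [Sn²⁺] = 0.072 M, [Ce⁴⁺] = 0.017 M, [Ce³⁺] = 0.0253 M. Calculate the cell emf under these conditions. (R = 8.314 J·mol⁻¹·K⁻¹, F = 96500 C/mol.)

The Ce⁴⁺/Ce³⁺ couple has the higher reduction potential and acts as the cathode, so E°_cell = +1.72 − (+0.15) = 1.57 V.
Balancing electrons gives n = 2; the reaction quotient is Q = [Sn⁴⁺]·[Ce³⁺]^2/([Sn²⁺]·[Ce⁴⁺]^2) = 0.0129.
E = E° − (RT/nF) ln Q = 1.57 − (8.314×310)/(2×96500) × (-4.349) = 1.570 + 0.058 = 1.628 V.

1.63 V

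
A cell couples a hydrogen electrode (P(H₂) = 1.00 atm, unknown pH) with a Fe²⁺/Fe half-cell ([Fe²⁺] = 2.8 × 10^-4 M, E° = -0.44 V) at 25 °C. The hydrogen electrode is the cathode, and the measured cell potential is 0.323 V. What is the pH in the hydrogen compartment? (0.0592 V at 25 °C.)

pH = 3.75

E°_cell = 0.44 V and n = 2.
log Q = n(E° − E)/0.0592 = 2×(0.44 − 0.323)/0.0592 = 3.953.
With Q = [Fe²⁺]·P(H₂) / [H⁺]^2, solving for [H⁺] gives log[H⁺] = -3.753, so pH = 3.75.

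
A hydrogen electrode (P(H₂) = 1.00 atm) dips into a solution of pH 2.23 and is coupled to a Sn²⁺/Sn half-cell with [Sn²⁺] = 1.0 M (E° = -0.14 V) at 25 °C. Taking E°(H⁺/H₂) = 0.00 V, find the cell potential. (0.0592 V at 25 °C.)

The hydrogen couple is the cathode, so E°_cell = 0.14 V; n = 2.
[H⁺] = 10^(−2.23) = 0.0059 M, and Q = [Sn²⁺]·P(H₂) / [H⁺]^2 = 2.88 × 10^4.
E = E° − (0.0592/2) log Q = 0.14 − (0.0592/2)(4.460) = 0.008 V.

0.008 V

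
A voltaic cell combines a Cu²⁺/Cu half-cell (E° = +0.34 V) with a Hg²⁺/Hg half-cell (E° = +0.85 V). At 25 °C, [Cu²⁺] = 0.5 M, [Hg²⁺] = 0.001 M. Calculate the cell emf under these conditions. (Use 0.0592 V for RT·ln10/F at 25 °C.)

The Hg²⁺/Hg couple has the higher reduction potential and acts as the cathode, so E°_cell = +0.85 − (+0.34) = 0.51 V.
Balancing electrons gives n = 2; the reaction quotient is Q = [Cu²⁺]/[Hg²⁺] = 500.
At 25 °C, E = E° − (0.0592/n) log Q = 0.51 − (0.0592/2)(2.699) = 0.510 − 0.080 = 0.430 V.

0.430 V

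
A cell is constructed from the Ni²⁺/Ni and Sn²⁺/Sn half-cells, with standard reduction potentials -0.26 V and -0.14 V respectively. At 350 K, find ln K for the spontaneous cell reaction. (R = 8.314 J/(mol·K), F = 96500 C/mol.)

E°_cell = -0.14 − (-0.26) = 0.12 V, with n = 2 electrons transferred.
At equilibrium E = 0, so the Nernst equation gives ln K = nFE°/RT = (2)(96500)(0.12)/((8.314)(350)) = 7.96.

ln K = 8.0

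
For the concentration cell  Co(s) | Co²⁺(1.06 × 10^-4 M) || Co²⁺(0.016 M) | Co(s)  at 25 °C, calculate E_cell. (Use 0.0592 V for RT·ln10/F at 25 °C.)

0.064 V

Both half-cells are Co²⁺/Co, so E°_cell = 0. The concentrated side is the cathode; the cell reaction moves Co²⁺ from high to low concentration with n = 2.
Q = [Co²⁺]_dilute/[Co²⁺]_conc = 1.06 × 10^-4/0.016 = 0.00662.
E = 0 − (0.0592/2) log Q = −(0.0592/2)(-2.179) = 0.0645 V.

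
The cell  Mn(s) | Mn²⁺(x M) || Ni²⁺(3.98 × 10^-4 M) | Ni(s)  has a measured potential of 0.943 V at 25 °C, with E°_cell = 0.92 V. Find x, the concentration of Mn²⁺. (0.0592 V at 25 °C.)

From the Nernst equation, log Q = n(E° − E)/0.0592 = 2(0.92 − 0.943)/0.0592 = -0.777, so Q = 0.167.
With Q = [Mn²⁺]/[Ni²⁺] and the known concentrations, [Mn²⁺] in the numerator gives [Mn²⁺] = 6.7 × 10^-5 M.

6.7 × 10^-5 M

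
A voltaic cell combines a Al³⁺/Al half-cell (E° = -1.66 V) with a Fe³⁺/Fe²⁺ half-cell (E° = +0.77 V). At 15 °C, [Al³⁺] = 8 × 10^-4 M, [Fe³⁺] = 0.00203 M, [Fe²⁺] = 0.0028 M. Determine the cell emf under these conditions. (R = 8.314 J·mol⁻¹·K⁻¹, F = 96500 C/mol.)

The Fe³⁺/Fe²⁺ couple has the higher reduction potential and acts as the cathode, so E°_cell = +0.77 − (-1.66) = 2.43 V.
Balancing electrons gives n = 3; the reaction quotient is Q = [Al³⁺]·[Fe²⁺]^3/[Fe³⁺]^3 = 0.00210.
E = E° − (RT/nF) ln Q = 2.43 − (8.314×288)/(3×96500) × (-6.166) = 2.430 + 0.051 = 2.481 V.

2.48 V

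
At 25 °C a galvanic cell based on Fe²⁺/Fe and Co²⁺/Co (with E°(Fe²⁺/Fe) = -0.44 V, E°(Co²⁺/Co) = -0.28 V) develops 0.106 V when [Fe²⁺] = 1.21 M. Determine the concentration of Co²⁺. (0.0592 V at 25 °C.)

From the Nernst equation, log Q = n(E° − E)/0.0592 = 2(0.16 − 0.106)/0.0592 = 1.824, so Q = 66.7.
With Q = [Fe²⁺]/[Co²⁺] and the known concentrations, [Co²⁺] in the denominator gives [Co²⁺] = 0.018 M.

0.018 M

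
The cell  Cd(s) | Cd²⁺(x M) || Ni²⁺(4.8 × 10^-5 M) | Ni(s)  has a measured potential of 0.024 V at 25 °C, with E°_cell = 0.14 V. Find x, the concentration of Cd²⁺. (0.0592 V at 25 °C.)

From the Nernst equation, log Q = n(E° − E)/0.0592 = 2(0.14 − 0.024)/0.0592 = 3.919, so Q = 8300.
With Q = [Cd²⁺]/[Ni²⁺] and the known concentrations, [Cd²⁺] in the numerator gives [Cd²⁺] = 0.4 M.

0.4 M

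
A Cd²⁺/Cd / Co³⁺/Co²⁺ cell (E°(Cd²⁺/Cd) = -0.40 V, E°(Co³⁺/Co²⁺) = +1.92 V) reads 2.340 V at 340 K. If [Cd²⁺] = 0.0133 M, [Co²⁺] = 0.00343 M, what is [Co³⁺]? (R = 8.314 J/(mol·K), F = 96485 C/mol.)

7.8 × 10^-4 M

From the Nernst equation, ln Q = nF(E° − E)/RT = 2×96485×(2.32 − 2.340)/(8.314×340) = -1.365, so Q = 0.255.
With Q = [Cd²⁺]·[Co²⁺]^2/[Co³⁺]^2 and the known concentrations, [Co³⁺]^2 in the denominator gives [Co³⁺] = 7.8 × 10^-4 M.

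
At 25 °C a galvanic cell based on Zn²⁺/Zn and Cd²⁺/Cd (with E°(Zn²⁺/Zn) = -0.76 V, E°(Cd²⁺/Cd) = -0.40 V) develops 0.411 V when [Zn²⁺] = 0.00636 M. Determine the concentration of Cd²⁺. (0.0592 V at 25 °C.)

0.34 M

From the Nernst equation, log Q = n(E° − E)/0.0592 = 2(0.36 − 0.411)/0.0592 = -1.723, so Q = 0.0189.
With Q = [Zn²⁺]/[Cd²⁺] and the known concentrations, [Cd²⁺] in the denominator gives [Cd²⁺] = 0.34 M.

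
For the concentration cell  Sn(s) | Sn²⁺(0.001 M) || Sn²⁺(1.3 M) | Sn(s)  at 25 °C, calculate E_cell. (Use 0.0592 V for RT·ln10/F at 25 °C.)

Both half-cells are Sn²⁺/Sn, so E°_cell = 0. The concentrated side is the cathode; the cell reaction moves Sn²⁺ from high to low concentration with n = 2.
Q = [Sn²⁺]_dilute/[Sn²⁺]_conc = 0.001/1.3 = 7.69 × 10^-4.
E = 0 − (0.0592/2) log Q = −(0.0592/2)(-3.114) = 0.0922 V.

0.092 V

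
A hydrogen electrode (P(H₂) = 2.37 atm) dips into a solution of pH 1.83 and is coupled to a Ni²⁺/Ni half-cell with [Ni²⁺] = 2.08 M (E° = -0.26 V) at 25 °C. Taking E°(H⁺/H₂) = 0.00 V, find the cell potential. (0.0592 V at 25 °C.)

The hydrogen couple is the cathode, so E°_cell = 0.26 V; n = 2.
[H⁺] = 10^(−1.83) = 0.015 M, and Q = [Ni²⁺]·P(H₂) / [H⁺]^2 = 2.25 × 10^4.
E = E° − (0.0592/2) log Q = 0.26 − (0.0592/2)(4.353) = 0.131 V.

0.13 V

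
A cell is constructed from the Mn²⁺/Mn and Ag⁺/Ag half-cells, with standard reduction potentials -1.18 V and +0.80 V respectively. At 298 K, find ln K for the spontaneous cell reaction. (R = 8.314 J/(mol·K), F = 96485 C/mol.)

ln K = 154.2

E°_cell = +0.80 − (-1.18) = 1.98 V, with n = 2 electrons transferred.
At equilibrium E = 0, so the Nernst equation gives ln K = nFE°/RT = (2)(96485)(1.98)/((8.314)(298)) = 154.22.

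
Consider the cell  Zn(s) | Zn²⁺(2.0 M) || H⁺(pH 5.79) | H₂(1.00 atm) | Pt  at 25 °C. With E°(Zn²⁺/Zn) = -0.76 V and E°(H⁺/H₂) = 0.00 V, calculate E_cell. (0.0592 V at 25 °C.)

0.41 V

The hydrogen couple is the cathode, so E°_cell = 0.76 V; n = 2.
[H⁺] = 10^(−5.79) = 1.6 × 10^-6 M, and Q = [Zn²⁺]·P(H₂) / [H⁺]^2 = 7.6 × 10^11.
E = E° − (0.0592/2) log Q = 0.76 − (0.0592/2)(11.881) = 0.408 V.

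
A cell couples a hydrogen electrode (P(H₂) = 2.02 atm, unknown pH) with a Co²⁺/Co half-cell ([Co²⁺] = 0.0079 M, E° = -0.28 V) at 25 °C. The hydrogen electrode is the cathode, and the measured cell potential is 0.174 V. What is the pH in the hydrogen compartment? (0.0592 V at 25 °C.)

pH = 2.69

E°_cell = 0.28 V and n = 2.
log Q = n(E° − E)/0.0592 = 2×(0.28 − 0.174)/0.0592 = 3.581.
With Q = [Co²⁺]·P(H₂) / [H⁺]^2, solving for [H⁺] gives log[H⁺] = -2.689, so pH = 2.69.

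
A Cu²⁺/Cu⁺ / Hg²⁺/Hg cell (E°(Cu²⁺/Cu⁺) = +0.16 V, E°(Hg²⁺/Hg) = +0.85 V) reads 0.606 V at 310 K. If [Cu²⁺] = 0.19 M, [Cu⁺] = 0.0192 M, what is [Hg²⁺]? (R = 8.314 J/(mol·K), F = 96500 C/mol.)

From the Nernst equation, ln Q = nF(E° − E)/RT = 2×96500×(0.69 − 0.606)/(8.314×310) = 6.290, so Q = 539.
With Q = [Cu²⁺]^2/([Cu⁺]^2·[Hg²⁺]) and the known concentrations, [Hg²⁺] in the denominator gives [Hg²⁺] = 0.18 M.

0.18 M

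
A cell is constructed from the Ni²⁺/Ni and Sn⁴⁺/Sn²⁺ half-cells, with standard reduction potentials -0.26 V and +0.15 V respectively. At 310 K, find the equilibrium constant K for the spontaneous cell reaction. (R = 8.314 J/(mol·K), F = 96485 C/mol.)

E°_cell = +0.15 − (-0.26) = 0.41 V, with n = 2 electrons transferred.
At equilibrium E = 0, so the Nernst equation gives ln K = nFE°/RT = (2)(96485)(0.41)/((8.314)(310)) = 30.70.
K = e^30.70 = 2.1 × 10^13.

2.1 × 10^13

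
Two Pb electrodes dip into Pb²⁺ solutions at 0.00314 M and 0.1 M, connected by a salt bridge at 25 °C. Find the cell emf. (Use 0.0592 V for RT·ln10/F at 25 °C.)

Both half-cells are Pb²⁺/Pb, so E°_cell = 0. The concentrated side is the cathode; the cell reaction moves Pb²⁺ from high to low concentration with n = 2.
Q = [Pb²⁺]_dilute/[Pb²⁺]_conc = 0.00314/0.1 = 0.0314.
E = 0 − (0.0592/2) log Q = −(0.0592/2)(-1.503) = 0.0445 V.

0.044 V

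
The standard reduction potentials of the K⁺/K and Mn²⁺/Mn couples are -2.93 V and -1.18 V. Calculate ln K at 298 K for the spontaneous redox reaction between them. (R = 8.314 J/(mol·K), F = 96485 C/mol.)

ln K = 136.3

E°_cell = -1.18 − (-2.93) = 1.75 V, with n = 2 electrons transferred.
At equilibrium E = 0, so the Nernst equation gives ln K = nFE°/RT = (2)(96485)(1.75)/((8.314)(298)) = 136.30.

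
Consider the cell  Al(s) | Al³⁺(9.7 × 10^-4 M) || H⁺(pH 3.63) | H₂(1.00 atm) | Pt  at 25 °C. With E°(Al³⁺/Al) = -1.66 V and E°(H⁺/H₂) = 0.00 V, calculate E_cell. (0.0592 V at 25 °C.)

The hydrogen couple is the cathode, so E°_cell = 1.66 V; n = 6.
[H⁺] = 10^(−3.63) = 2.3 × 10^-4 M, and Q = [Al³⁺]^2·P(H₂)^3 / [H⁺]^6 = 5.67 × 10^15.
E = E° − (0.0592/6) log Q = 1.66 − (0.0592/6)(15.754) = 1.505 V.

1.50 V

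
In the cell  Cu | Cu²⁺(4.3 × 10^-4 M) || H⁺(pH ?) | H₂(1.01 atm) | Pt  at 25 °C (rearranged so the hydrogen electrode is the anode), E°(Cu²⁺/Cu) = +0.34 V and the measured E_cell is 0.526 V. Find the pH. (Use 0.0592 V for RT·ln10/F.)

E°_cell = 0.34 V and n = 2.
log Q = n(E° − E)/0.0592 = 2×(0.34 − 0.526)/0.0592 = -6.284.
With Q = [H⁺]^2 / ([Cu²⁺]·P(H₂)), solving for [H⁺] gives log[H⁺] = -4.823, so pH = 4.82.

pH = 4.82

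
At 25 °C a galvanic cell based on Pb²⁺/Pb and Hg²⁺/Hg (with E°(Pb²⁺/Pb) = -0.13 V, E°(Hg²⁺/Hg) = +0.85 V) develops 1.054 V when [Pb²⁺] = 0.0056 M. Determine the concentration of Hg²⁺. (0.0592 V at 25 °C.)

From the Nernst equation, log Q = n(E° − E)/0.0592 = 2(0.98 − 1.054)/0.0592 = -2.500, so Q = 0.00316.
With Q = [Pb²⁺]/[Hg²⁺] and the known concentrations, [Hg²⁺] in the denominator gives [Hg²⁺] = 1.8 M.

1.8 M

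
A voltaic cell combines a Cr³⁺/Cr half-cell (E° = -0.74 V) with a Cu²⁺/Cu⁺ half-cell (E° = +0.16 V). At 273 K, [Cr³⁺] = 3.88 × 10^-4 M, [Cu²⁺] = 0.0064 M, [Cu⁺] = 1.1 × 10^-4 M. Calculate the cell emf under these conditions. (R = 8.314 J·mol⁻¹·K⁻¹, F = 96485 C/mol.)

1.06 V

The Cu²⁺/Cu⁺ couple has the higher reduction potential and acts as the cathode, so E°_cell = +0.16 − (-0.74) = 0.90 V.
Balancing electrons gives n = 3; the reaction quotient is Q = [Cr³⁺]·[Cu⁺]^3/[Cu²⁺]^3 = 1.97 × 10^-9.
E = E° − (RT/nF) ln Q = 0.90 − (8.314×273)/(3×96485) × (-20.045) = 0.900 + 0.157 = 1.057 V.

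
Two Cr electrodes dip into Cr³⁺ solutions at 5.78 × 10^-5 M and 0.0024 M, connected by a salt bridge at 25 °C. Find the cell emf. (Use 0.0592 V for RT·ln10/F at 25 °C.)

0.032 V

Both half-cells are Cr³⁺/Cr, so E°_cell = 0. The concentrated side is the cathode; the cell reaction moves Cr³⁺ from high to low concentration with n = 3.
Q = [Cr³⁺]_dilute/[Cr³⁺]_conc = 5.78 × 10^-5/0.0024 = 0.0241.
E = 0 − (0.0592/3) log Q = −(0.0592/3)(-1.618) = 0.0319 V.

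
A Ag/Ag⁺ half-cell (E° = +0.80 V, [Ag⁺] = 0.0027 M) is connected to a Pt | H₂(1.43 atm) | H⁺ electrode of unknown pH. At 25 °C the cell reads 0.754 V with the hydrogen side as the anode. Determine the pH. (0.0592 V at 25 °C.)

E°_cell = 0.80 V and n = 2.
log Q = n(E° − E)/0.0592 = 2×(0.80 − 0.754)/0.0592 = 1.554.
With Q = [H⁺]^2 / ([Ag⁺]^2·P(H₂)), solving for [H⁺] gives log[H⁺] = -1.714, so pH = 1.71.

pH = 1.71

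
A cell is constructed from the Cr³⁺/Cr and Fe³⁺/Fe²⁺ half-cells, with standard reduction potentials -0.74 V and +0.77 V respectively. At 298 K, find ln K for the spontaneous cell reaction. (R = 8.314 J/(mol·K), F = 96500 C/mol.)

E°_cell = +0.77 − (-0.74) = 1.51 V, with n = 3 electrons transferred.
At equilibrium E = 0, so the Nernst equation gives ln K = nFE°/RT = (3)(96500)(1.51)/((8.314)(298)) = 176.44.

ln K = 176.4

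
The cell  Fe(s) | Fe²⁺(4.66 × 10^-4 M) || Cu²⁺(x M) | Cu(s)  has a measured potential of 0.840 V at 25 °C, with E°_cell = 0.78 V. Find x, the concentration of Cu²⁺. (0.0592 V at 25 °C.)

From the Nernst equation, log Q = n(E° − E)/0.0592 = 2(0.78 − 0.840)/0.0592 = -2.027, so Q = 0.00940.
With Q = [Fe²⁺]/[Cu²⁺] and the known concentrations, [Cu²⁺] in the denominator gives [Cu²⁺] = 0.05 M.

0.05 M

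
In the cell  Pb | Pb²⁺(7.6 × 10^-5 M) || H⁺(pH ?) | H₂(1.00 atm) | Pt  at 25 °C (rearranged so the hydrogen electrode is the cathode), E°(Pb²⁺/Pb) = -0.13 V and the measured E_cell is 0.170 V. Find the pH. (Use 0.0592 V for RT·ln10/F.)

E°_cell = 0.13 V and n = 2.
log Q = n(E° − E)/0.0592 = 2×(0.13 − 0.170)/0.0592 = -1.351.
With Q = [Pb²⁺]·P(H₂) / [H⁺]^2, solving for [H⁺] gives log[H⁺] = -1.384, so pH = 1.38.

pH = 1.38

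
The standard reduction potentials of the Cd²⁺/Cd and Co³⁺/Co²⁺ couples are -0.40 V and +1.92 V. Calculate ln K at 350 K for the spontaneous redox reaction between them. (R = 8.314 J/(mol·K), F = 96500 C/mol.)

E°_cell = +1.92 − (-0.40) = 2.32 V, with n = 2 electrons transferred.
At equilibrium E = 0, so the Nernst equation gives ln K = nFE°/RT = (2)(96500)(2.32)/((8.314)(350)) = 153.87.

ln K = 153.9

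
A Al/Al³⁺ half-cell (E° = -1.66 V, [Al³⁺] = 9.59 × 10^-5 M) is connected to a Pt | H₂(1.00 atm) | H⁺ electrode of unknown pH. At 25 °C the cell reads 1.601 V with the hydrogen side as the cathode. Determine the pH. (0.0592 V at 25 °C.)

E°_cell = 1.66 V and n = 6.
log Q = n(E° − E)/0.0592 = 6×(1.66 − 1.601)/0.0592 = 5.980.
With Q = [Al³⁺]^2·P(H₂)^3 / [H⁺]^6, solving for [H⁺] gives log[H⁺] = -2.336, so pH = 2.34.

pH = 2.34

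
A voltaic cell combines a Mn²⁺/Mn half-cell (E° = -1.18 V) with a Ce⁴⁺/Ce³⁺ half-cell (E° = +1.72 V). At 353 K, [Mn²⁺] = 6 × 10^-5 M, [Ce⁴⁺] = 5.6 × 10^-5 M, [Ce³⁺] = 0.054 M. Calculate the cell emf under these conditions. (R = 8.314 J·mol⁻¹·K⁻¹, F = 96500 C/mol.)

2.84 V

The Ce⁴⁺/Ce³⁺ couple has the higher reduction potential and acts as the cathode, so E°_cell = +1.72 − (-1.18) = 2.90 V.
Balancing electrons gives n = 2; the reaction quotient is Q = [Mn²⁺]·[Ce³⁺]^2/[Ce⁴⁺]^2 = 55.8.
E = E° − (RT/nF) ln Q = 2.90 − (8.314×353)/(2×96500) × (4.022) = 2.900 − 0.061 = 2.839 V.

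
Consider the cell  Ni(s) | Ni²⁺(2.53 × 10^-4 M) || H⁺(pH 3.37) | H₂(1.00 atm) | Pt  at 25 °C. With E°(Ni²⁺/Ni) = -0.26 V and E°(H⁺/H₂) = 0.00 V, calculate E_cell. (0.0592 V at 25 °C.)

The hydrogen couple is the cathode, so E°_cell = 0.26 V; n = 2.
[H⁺] = 10^(−3.37) = 4.3 × 10^-4 M, and Q = [Ni²⁺]·P(H₂) / [H⁺]^2 = 1390.
E = E° − (0.0592/2) log Q = 0.26 − (0.0592/2)(3.143) = 0.167 V.

0.17 V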